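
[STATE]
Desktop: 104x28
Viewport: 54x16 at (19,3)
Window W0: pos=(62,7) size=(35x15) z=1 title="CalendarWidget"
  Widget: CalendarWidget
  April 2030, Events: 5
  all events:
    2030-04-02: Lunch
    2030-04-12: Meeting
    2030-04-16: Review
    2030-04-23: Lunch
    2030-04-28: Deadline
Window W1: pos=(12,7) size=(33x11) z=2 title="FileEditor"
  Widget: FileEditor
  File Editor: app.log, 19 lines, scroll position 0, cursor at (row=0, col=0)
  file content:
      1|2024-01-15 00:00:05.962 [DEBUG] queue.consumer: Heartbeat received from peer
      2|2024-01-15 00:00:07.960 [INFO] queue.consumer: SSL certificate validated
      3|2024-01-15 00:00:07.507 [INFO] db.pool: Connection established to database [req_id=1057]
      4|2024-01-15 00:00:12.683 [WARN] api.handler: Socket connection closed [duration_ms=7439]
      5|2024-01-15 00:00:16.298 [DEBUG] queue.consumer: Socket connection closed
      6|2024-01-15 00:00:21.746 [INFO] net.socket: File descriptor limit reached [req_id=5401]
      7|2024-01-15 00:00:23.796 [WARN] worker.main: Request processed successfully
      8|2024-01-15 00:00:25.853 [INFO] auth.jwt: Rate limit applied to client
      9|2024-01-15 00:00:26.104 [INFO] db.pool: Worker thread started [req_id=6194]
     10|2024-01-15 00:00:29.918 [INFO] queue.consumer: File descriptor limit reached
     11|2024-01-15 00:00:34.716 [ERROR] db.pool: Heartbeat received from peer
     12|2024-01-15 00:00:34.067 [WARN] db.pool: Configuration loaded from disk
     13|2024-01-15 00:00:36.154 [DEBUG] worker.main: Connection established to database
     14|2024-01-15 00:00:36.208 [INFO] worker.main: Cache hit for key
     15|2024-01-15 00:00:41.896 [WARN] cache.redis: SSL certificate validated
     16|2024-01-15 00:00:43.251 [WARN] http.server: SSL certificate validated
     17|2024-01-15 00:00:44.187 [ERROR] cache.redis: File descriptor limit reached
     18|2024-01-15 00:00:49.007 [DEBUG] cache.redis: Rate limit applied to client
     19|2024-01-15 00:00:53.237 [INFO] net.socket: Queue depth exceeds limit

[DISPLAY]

                                                      
                                                      
                                                      
                                                      
━━━━━━━━━━━━━━━━━━━━━━━━━┓                 ┏━━━━━━━━━━
ditor                    ┃                 ┃ CalendarW
─────────────────────────┨                 ┠──────────
1-15 00:00:05.962 [DEBUG▲┃                 ┃          
1-15 00:00:07.960 [INFO]█┃                 ┃Mo Tu We T
1-15 00:00:07.507 [INFO]░┃                 ┃ 1  2*  3 
1-15 00:00:12.683 [WARN]░┃                 ┃ 8  9 10 1
1-15 00:00:16.298 [DEBUG░┃                 ┃15 16* 17 
1-15 00:00:21.746 [INFO]░┃                 ┃22 23* 24 
1-15 00:00:23.796 [WARN]▼┃                 ┃29 30     
━━━━━━━━━━━━━━━━━━━━━━━━━┛                 ┃          
                                           ┃          


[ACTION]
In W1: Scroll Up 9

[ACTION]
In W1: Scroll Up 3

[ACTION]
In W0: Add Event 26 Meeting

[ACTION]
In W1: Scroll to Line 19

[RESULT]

                                                      
                                                      
                                                      
                                                      
━━━━━━━━━━━━━━━━━━━━━━━━━┓                 ┏━━━━━━━━━━
ditor                    ┃                 ┃ CalendarW
─────────────────────────┨                 ┠──────────
1-15 00:00:36.154 [DEBUG▲┃                 ┃          
1-15 00:00:36.208 [INFO]░┃                 ┃Mo Tu We T
1-15 00:00:41.896 [WARN]░┃                 ┃ 1  2*  3 
1-15 00:00:43.251 [WARN]░┃                 ┃ 8  9 10 1
1-15 00:00:44.187 [ERROR░┃                 ┃15 16* 17 
1-15 00:00:49.007 [DEBUG█┃                 ┃22 23* 24 
1-15 00:00:53.237 [INFO]▼┃                 ┃29 30     
━━━━━━━━━━━━━━━━━━━━━━━━━┛                 ┃          
                                           ┃          


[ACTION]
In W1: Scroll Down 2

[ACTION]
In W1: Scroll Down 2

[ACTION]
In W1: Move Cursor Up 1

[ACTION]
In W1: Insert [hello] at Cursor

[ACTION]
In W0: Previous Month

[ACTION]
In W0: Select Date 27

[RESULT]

                                                      
                                                      
                                                      
                                                      
━━━━━━━━━━━━━━━━━━━━━━━━━┓                 ┏━━━━━━━━━━
ditor                    ┃                 ┃ CalendarW
─────────────────────────┨                 ┠──────────
1-15 00:00:36.154 [DEBUG▲┃                 ┃          
1-15 00:00:36.208 [INFO]░┃                 ┃Mo Tu We T
1-15 00:00:41.896 [WARN]░┃                 ┃          
1-15 00:00:43.251 [WARN]░┃                 ┃ 4  5  6  
1-15 00:00:44.187 [ERROR░┃                 ┃11 12 13 1
1-15 00:00:49.007 [DEBUG█┃                 ┃18 19 20 2
1-15 00:00:53.237 [INFO]▼┃                 ┃25 26 [27]
━━━━━━━━━━━━━━━━━━━━━━━━━┛                 ┃          
                                           ┃          


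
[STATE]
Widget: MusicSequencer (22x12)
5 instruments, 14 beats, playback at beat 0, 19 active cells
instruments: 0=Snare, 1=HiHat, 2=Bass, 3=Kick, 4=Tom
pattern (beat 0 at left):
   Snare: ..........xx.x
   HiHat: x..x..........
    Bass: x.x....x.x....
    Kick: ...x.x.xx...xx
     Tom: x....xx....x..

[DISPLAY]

      ▼1234567890123  
 Snare··········██·█  
 HiHat█··█··········  
  Bass█·█····█·█····  
  Kick···█·█·██···██  
   Tom█····██····█··  
                      
                      
                      
                      
                      
                      


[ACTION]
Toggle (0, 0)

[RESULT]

      ▼1234567890123  
 Snare█·········██·█  
 HiHat█··█··········  
  Bass█·█····█·█····  
  Kick···█·█·██···██  
   Tom█····██····█··  
                      
                      
                      
                      
                      
                      


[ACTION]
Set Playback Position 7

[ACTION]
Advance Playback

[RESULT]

      01234567▼90123  
 Snare█·········██·█  
 HiHat█··█··········  
  Bass█·█····█·█····  
  Kick···█·█·██···██  
   Tom█····██····█··  
                      
                      
                      
                      
                      
                      


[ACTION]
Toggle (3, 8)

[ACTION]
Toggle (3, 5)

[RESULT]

      01234567▼90123  
 Snare█·········██·█  
 HiHat█··█··········  
  Bass█·█····█·█····  
  Kick···█···█····██  
   Tom█····██····█··  
                      
                      
                      
                      
                      
                      


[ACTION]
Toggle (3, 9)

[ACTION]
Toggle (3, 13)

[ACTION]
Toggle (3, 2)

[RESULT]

      01234567▼90123  
 Snare█·········██·█  
 HiHat█··█··········  
  Bass█·█····█·█····  
  Kick··██···█·█··█·  
   Tom█····██····█··  
                      
                      
                      
                      
                      
                      


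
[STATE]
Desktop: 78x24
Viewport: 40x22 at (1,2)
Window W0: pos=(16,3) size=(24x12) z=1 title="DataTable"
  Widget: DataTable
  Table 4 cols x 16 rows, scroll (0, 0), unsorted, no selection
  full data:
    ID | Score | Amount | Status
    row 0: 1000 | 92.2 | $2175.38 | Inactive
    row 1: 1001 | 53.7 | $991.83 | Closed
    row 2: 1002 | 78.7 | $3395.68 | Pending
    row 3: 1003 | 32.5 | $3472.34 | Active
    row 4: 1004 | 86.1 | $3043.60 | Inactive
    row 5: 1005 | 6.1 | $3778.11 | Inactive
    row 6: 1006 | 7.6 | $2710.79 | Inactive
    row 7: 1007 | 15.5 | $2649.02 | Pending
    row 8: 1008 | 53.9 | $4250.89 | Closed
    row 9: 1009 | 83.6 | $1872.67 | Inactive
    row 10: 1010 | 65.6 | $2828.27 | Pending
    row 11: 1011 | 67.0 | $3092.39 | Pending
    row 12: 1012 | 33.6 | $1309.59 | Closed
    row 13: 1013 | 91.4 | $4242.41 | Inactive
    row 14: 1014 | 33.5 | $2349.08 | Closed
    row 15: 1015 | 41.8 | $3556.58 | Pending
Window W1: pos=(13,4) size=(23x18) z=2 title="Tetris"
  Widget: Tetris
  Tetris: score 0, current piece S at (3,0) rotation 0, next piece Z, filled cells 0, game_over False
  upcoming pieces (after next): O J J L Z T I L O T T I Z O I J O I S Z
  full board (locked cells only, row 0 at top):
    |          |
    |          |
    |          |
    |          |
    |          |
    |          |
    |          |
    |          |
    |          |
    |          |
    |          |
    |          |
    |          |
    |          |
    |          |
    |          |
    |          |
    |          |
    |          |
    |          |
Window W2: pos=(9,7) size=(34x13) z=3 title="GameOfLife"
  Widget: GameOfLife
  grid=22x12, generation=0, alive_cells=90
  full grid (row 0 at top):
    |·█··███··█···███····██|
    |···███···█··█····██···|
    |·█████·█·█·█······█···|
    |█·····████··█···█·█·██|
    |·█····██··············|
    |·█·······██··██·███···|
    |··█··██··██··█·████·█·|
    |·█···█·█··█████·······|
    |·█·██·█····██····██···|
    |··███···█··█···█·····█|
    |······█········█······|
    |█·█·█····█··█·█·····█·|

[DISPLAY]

                                        
               ┏━━━━━━━━━━━━━━━━━━━━━━┓ 
            ┏━━━━━━━━━━━━━━━━━━━━━┓   ┃ 
            ┃ Tetris              ┃───┨ 
            ┠─────────────────────┨│St┃ 
        ┏━━━━━━━━━━━━━━━━━━━━━━━━━━━━━━━
        ┃ GameOfLife                    
        ┠───────────────────────────────
        ┃Gen: 0                         
        ┃·█████·█·█·█······█···         
        ┃█·····████··█···█·█·██         
        ┃·█····██··············         
        ┃·█·······██··██·███···         
        ┃··█··██··██··█·████·█·         
        ┃·█···█·█··█████·······         
        ┃·█·██·█····██····██···         
        ┃··███···█··█···█·····█         
        ┗━━━━━━━━━━━━━━━━━━━━━━━━━━━━━━━
            ┃          │          ┃     
            ┗━━━━━━━━━━━━━━━━━━━━━┛     
                                        
                                        


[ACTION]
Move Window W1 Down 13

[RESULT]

                                        
               ┏━━━━━━━━━━━━━━━━━━━━━━┓ 
               ┃ DataTable            ┃ 
               ┠──────────────────────┨ 
            ┏━━━━━━━━━━━━━━━━━━━━━┓│St┃ 
        ┏━━━━━━━━━━━━━━━━━━━━━━━━━━━━━━━
        ┃ GameOfLife                    
        ┠───────────────────────────────
        ┃Gen: 0                         
        ┃·█████·█·█·█······█···         
        ┃█·····████··█···█·█·██         
        ┃·█····██··············         
        ┃·█·······██··██·███···         
        ┃··█··██··██··█·████·█·         
        ┃·█···█·█··█████·······         
        ┃·█·██·█····██····██···         
        ┃··███···█··█···█·····█         
        ┗━━━━━━━━━━━━━━━━━━━━━━━━━━━━━━━
            ┃          │          ┃     
            ┃          │          ┃     
            ┃          │          ┃     
            ┗━━━━━━━━━━━━━━━━━━━━━┛     


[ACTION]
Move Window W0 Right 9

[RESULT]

                                        
                        ┏━━━━━━━━━━━━━━━
                        ┃ DataTable     
                        ┠───────────────
            ┏━━━━━━━━━━━━━━━━━━━━━┓│Amou
        ┏━━━━━━━━━━━━━━━━━━━━━━━━━━━━━━━
        ┃ GameOfLife                    
        ┠───────────────────────────────
        ┃Gen: 0                         
        ┃·█████·█·█·█······█···         
        ┃█·····████··█···█·█·██         
        ┃·█····██··············         
        ┃·█·······██··██·███···         
        ┃··█··██··██··█·████·█·         
        ┃·█···█·█··█████·······         
        ┃·█·██·█····██····██···         
        ┃··███···█··█···█·····█         
        ┗━━━━━━━━━━━━━━━━━━━━━━━━━━━━━━━
            ┃          │          ┃     
            ┃          │          ┃     
            ┃          │          ┃     
            ┗━━━━━━━━━━━━━━━━━━━━━┛     


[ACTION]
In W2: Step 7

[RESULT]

                                        
                        ┏━━━━━━━━━━━━━━━
                        ┃ DataTable     
                        ┠───────────────
            ┏━━━━━━━━━━━━━━━━━━━━━┓│Amou
        ┏━━━━━━━━━━━━━━━━━━━━━━━━━━━━━━━
        ┃ GameOfLife                    
        ┠───────────────────────────────
        ┃Gen: 7                         
        ┃██···███···█·······█··         
        ┃····█····██··█···█····         
        ┃··█·█····█·········██·         
        ┃·█···███·········███··         
        ┃█·····██···██·██······         
        ┃█·····█··█·█·██·······         
        ┃██·█·██······██·······         
        ┃█·██··█······██·······         
        ┗━━━━━━━━━━━━━━━━━━━━━━━━━━━━━━━
            ┃          │          ┃     
            ┃          │          ┃     
            ┃          │          ┃     
            ┗━━━━━━━━━━━━━━━━━━━━━┛     


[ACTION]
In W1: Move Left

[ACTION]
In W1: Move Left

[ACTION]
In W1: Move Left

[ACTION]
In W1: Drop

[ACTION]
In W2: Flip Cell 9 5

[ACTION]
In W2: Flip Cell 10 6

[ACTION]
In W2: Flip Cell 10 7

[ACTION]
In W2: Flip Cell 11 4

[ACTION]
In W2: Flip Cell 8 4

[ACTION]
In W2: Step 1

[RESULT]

                                        
                        ┏━━━━━━━━━━━━━━━
                        ┃ DataTable     
                        ┠───────────────
            ┏━━━━━━━━━━━━━━━━━━━━━┓│Amou
        ┏━━━━━━━━━━━━━━━━━━━━━━━━━━━━━━━
        ┃ GameOfLife                    
        ┠───────────────────────────────
        ┃Gen: 8                         
        ┃██···█···██···█·██·█··         
        ┃·█·██·█·███·······███·         
        ┃···██·█·███······█·██·         
        ┃·█···█·██·········███·         
        ┃██······█·███·██··█···         
        ┃█···█·····██··········         
        ┃█··█···█·······█······         
        ┃█······█·····██·······         
        ┗━━━━━━━━━━━━━━━━━━━━━━━━━━━━━━━
            ┃          │          ┃     
            ┃          │          ┃     
            ┃          │          ┃     
            ┗━━━━━━━━━━━━━━━━━━━━━┛     


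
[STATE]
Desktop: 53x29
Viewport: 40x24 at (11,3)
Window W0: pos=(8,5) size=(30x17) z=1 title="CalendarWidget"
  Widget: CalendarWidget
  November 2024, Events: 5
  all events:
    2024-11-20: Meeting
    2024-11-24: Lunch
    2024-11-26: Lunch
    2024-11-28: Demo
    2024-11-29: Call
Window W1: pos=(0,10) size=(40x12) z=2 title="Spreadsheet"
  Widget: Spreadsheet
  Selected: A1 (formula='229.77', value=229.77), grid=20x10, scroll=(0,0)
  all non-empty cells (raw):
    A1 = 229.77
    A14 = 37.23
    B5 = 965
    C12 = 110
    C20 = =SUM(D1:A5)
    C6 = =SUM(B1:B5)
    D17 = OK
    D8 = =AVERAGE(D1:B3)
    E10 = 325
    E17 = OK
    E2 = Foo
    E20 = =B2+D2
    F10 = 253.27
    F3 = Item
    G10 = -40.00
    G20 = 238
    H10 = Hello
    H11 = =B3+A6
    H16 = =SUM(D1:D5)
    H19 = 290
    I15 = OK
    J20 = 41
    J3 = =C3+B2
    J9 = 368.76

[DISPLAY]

                                        
                                        
━━━━━━━━━━━━━━━━━━━━━━━━━━┓             
alendarWidget             ┃             
──────────────────────────┨             
     November 2024        ┃             
 Tu We Th Fr Sa Su        ┃             
━━━━━━━━━━━━━━━━━━━━━━━━━━━━┓           
et                          ┃           
────────────────────────────┨           
                            ┃           
     B       C       D      ┃           
----------------------------┃           
7]       0       0       0  ┃           
 0       0       0       0Fo┃           
 0       0       0       0  ┃           
 0       0       0       0  ┃           
 0     965       0       0  ┃           
━━━━━━━━━━━━━━━━━━━━━━━━━━━━┛           
                                        
                                        
                                        
                                        
                                        


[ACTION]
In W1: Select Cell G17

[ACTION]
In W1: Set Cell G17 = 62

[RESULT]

                                        
                                        
━━━━━━━━━━━━━━━━━━━━━━━━━━┓             
alendarWidget             ┃             
──────────────────────────┨             
     November 2024        ┃             
 Tu We Th Fr Sa Su        ┃             
━━━━━━━━━━━━━━━━━━━━━━━━━━━━┓           
et                          ┃           
────────────────────────────┨           
                            ┃           
     B       C       D      ┃           
----------------------------┃           
77       0       0       0  ┃           
 0       0       0       0Fo┃           
 0       0       0       0  ┃           
 0       0       0       0  ┃           
 0     965       0       0  ┃           
━━━━━━━━━━━━━━━━━━━━━━━━━━━━┛           
                                        
                                        
                                        
                                        
                                        


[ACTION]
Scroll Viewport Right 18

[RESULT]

                                        
                                        
━━━━━━━━━━━━━━━━━━━━━━━━┓               
endarWidget             ┃               
────────────────────────┨               
   November 2024        ┃               
u We Th Fr Sa Su        ┃               
━━━━━━━━━━━━━━━━━━━━━━━━━━┓             
                          ┃             
──────────────────────────┨             
                          ┃             
   B       C       D      ┃             
--------------------------┃             
       0       0       0  ┃             
       0       0       0Fo┃             
       0       0       0  ┃             
       0       0       0  ┃             
     965       0       0  ┃             
━━━━━━━━━━━━━━━━━━━━━━━━━━┛             
                                        
                                        
                                        
                                        
                                        


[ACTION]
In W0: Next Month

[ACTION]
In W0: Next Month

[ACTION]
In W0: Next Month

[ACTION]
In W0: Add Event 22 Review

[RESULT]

                                        
                                        
━━━━━━━━━━━━━━━━━━━━━━━━┓               
endarWidget             ┃               
────────────────────────┨               
   February 2025        ┃               
u We Th Fr Sa Su        ┃               
━━━━━━━━━━━━━━━━━━━━━━━━━━┓             
                          ┃             
──────────────────────────┨             
                          ┃             
   B       C       D      ┃             
--------------------------┃             
       0       0       0  ┃             
       0       0       0Fo┃             
       0       0       0  ┃             
       0       0       0  ┃             
     965       0       0  ┃             
━━━━━━━━━━━━━━━━━━━━━━━━━━┛             
                                        
                                        
                                        
                                        
                                        


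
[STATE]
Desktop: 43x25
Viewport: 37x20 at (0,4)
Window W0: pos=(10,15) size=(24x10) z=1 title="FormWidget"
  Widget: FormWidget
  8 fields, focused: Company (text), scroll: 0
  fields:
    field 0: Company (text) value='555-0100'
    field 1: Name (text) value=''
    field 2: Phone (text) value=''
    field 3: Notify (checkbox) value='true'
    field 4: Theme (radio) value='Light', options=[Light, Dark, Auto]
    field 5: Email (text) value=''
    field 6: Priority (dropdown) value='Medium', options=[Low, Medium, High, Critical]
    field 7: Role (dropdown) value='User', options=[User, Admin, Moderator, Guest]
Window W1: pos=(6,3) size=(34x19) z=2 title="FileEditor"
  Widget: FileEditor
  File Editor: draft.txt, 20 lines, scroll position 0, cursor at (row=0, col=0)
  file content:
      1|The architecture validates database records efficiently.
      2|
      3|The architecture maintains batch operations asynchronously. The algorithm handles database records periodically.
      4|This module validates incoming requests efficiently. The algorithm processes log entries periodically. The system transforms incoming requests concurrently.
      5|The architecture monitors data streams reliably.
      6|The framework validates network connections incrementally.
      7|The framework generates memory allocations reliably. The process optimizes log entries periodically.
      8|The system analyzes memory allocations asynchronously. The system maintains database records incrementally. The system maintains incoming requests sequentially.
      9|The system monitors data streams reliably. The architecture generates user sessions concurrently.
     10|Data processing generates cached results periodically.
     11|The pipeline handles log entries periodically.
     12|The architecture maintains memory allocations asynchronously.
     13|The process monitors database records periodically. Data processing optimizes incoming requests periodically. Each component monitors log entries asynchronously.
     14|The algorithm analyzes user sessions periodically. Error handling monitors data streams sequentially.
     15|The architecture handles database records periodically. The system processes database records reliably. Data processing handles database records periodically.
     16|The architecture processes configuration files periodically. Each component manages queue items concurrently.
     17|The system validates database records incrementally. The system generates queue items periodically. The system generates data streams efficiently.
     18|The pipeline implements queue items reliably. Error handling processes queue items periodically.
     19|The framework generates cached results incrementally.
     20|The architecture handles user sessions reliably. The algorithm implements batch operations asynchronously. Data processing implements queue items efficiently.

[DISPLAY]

      ┃ FileEditor                   
      ┠──────────────────────────────
      ┃█he architecture validates dat
      ┃                              
      ┃The architecture maintains bat
      ┃This module validates incoming
      ┃The architecture monitors data
      ┃The framework validates networ
      ┃The framework generates memory
      ┃The system analyzes memory all
      ┃The system monitors data strea
      ┃Data processing generates cach
      ┃The pipeline handles log entri
      ┃The architecture maintains mem
      ┃The process monitors database 
      ┃The algorithm analyzes user se
      ┃The architecture handles datab
      ┗━━━━━━━━━━━━━━━━━━━━━━━━━━━━━━
          ┃  Theme:      (●) Ligh┃   
          ┃  Email:      [      ]┃   


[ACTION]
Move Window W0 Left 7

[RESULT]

      ┃ FileEditor                   
      ┠──────────────────────────────
      ┃█he architecture validates dat
      ┃                              
      ┃The architecture maintains bat
      ┃This module validates incoming
      ┃The architecture monitors data
      ┃The framework validates networ
      ┃The framework generates memory
      ┃The system analyzes memory all
      ┃The system monitors data strea
   ┏━━┃Data processing generates cach
   ┃ F┃The pipeline handles log entri
   ┠──┃The architecture maintains mem
   ┃> ┃The process monitors database 
   ┃  ┃The algorithm analyzes user se
   ┃  ┃The architecture handles datab
   ┃  ┗━━━━━━━━━━━━━━━━━━━━━━━━━━━━━━
   ┃  Theme:      (●) Ligh┃          
   ┃  Email:      [      ]┃          


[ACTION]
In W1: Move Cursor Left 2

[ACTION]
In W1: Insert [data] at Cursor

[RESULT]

      ┃ FileEditor                   
      ┠──────────────────────────────
      ┃data█he architecture validates
      ┃                              
      ┃The architecture maintains bat
      ┃This module validates incoming
      ┃The architecture monitors data
      ┃The framework validates networ
      ┃The framework generates memory
      ┃The system analyzes memory all
      ┃The system monitors data strea
   ┏━━┃Data processing generates cach
   ┃ F┃The pipeline handles log entri
   ┠──┃The architecture maintains mem
   ┃> ┃The process monitors database 
   ┃  ┃The algorithm analyzes user se
   ┃  ┃The architecture handles datab
   ┃  ┗━━━━━━━━━━━━━━━━━━━━━━━━━━━━━━
   ┃  Theme:      (●) Ligh┃          
   ┃  Email:      [      ]┃          


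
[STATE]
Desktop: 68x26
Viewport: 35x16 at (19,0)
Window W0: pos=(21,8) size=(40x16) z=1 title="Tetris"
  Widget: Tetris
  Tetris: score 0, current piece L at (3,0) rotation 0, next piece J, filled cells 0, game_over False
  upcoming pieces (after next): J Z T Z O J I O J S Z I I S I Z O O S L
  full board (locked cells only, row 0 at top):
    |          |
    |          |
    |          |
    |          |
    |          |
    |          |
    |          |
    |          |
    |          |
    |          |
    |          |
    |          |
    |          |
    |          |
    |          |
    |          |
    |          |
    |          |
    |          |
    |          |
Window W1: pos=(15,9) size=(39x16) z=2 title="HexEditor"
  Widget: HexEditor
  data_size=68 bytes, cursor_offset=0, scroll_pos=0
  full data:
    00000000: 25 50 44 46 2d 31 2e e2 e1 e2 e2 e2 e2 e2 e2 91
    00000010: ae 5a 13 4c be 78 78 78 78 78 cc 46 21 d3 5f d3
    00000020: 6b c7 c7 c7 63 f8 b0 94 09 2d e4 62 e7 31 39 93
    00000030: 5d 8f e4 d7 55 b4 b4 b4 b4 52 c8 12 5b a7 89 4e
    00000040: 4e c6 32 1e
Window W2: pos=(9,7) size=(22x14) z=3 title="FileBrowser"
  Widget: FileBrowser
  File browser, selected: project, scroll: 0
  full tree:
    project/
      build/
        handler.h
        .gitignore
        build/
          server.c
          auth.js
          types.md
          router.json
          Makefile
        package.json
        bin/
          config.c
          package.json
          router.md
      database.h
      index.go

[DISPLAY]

                                   
                                   
                                   
                                   
                                   
                                   
                                   
━━━━━━━━━━━┓                       
ser        ┃━━━━━━━━━━━━━━━━━━━━━━━
───────────┨━━━━━━━━━━━━━━━━━━━━━━┓
ject/      ┃                      ┃
uild/      ┃──────────────────────┨
ase.h      ┃ 44 46 2d 31 2e e2  e1┃
.go        ┃ 13 4c be 78 78 78  78┃
           ┃ c7 c7 63 f8 b0 94  09┃
           ┃ e4 d7 55 b4 b4 b4  b4┃


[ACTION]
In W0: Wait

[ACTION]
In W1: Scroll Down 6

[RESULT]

                                   
                                   
                                   
                                   
                                   
                                   
                                   
━━━━━━━━━━━┓                       
ser        ┃━━━━━━━━━━━━━━━━━━━━━━━
───────────┨━━━━━━━━━━━━━━━━━━━━━━┓
ject/      ┃                      ┃
uild/      ┃──────────────────────┨
ase.h      ┃ 32 1e                ┃
.go        ┃                      ┃
           ┃                      ┃
           ┃                      ┃


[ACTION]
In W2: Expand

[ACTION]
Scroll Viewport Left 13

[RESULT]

                                   
                                   
                                   
                                   
                                   
                                   
                                   
   ┏━━━━━━━━━━━━━━━━━━━━┓          
   ┃ FileBrowser        ┃━━━━━━━━━━
   ┠────────────────────┨━━━━━━━━━━
   ┃> [-] project/      ┃          
   ┃    [+] build/      ┃──────────
   ┃    database.h      ┃ 32 1e    
   ┃    index.go        ┃          
   ┃                    ┃          
   ┃                    ┃          


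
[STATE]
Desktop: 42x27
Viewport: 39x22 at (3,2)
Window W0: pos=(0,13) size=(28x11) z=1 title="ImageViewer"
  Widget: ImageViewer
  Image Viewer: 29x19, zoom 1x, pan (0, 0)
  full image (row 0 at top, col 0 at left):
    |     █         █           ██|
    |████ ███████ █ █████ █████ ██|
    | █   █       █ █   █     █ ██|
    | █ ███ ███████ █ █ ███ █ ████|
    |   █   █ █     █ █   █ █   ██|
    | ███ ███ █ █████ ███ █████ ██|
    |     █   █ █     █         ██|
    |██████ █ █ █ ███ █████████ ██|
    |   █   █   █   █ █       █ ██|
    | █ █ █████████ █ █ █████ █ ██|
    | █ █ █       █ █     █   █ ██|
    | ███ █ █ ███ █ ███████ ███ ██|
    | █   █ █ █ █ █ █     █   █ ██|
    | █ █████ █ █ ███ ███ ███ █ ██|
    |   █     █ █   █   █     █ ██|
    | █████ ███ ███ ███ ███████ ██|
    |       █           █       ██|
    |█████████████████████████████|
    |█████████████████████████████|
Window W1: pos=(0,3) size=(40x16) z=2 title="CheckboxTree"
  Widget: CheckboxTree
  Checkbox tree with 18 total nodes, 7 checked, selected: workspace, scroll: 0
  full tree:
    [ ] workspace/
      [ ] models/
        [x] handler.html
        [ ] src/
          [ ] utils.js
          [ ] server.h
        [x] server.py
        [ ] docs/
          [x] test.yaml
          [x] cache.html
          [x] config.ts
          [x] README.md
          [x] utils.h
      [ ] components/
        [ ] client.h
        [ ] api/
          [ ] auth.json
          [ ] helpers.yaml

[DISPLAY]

                                       
━━━━━━━━━━━━━━━━━━━━━━━━━━━━━━━━━━━━┓  
heckboxTree                         ┃  
────────────────────────────────────┨  
-] workspace/                       ┃  
 [-] models/                        ┃  
   [x] handler.html                 ┃  
   [ ] src/                         ┃  
     [ ] utils.js                   ┃  
     [ ] server.h                   ┃  
   [x] server.py                    ┃  
   [x] docs/                        ┃  
     [x] test.yaml                  ┃  
     [x] cache.html                 ┃  
     [x] config.ts                  ┃  
     [x] README.md                  ┃  
━━━━━━━━━━━━━━━━━━━━━━━━━━━━━━━━━━━━┛  
 ███ ███████ █ █ ███ █ █┃              
 █   █ █     █ █   █ █  ┃              
██ ███ █ █████ ███ █████┃              
   █   █ █     █        ┃              
━━━━━━━━━━━━━━━━━━━━━━━━┛              


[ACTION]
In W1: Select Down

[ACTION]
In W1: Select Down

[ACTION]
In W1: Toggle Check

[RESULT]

                                       
━━━━━━━━━━━━━━━━━━━━━━━━━━━━━━━━━━━━┓  
heckboxTree                         ┃  
────────────────────────────────────┨  
-] workspace/                       ┃  
 [-] models/                        ┃  
   [ ] handler.html                 ┃  
   [ ] src/                         ┃  
     [ ] utils.js                   ┃  
     [ ] server.h                   ┃  
   [x] server.py                    ┃  
   [x] docs/                        ┃  
     [x] test.yaml                  ┃  
     [x] cache.html                 ┃  
     [x] config.ts                  ┃  
     [x] README.md                  ┃  
━━━━━━━━━━━━━━━━━━━━━━━━━━━━━━━━━━━━┛  
 ███ ███████ █ █ ███ █ █┃              
 █   █ █     █ █   █ █  ┃              
██ ███ █ █████ ███ █████┃              
   █   █ █     █        ┃              
━━━━━━━━━━━━━━━━━━━━━━━━┛              


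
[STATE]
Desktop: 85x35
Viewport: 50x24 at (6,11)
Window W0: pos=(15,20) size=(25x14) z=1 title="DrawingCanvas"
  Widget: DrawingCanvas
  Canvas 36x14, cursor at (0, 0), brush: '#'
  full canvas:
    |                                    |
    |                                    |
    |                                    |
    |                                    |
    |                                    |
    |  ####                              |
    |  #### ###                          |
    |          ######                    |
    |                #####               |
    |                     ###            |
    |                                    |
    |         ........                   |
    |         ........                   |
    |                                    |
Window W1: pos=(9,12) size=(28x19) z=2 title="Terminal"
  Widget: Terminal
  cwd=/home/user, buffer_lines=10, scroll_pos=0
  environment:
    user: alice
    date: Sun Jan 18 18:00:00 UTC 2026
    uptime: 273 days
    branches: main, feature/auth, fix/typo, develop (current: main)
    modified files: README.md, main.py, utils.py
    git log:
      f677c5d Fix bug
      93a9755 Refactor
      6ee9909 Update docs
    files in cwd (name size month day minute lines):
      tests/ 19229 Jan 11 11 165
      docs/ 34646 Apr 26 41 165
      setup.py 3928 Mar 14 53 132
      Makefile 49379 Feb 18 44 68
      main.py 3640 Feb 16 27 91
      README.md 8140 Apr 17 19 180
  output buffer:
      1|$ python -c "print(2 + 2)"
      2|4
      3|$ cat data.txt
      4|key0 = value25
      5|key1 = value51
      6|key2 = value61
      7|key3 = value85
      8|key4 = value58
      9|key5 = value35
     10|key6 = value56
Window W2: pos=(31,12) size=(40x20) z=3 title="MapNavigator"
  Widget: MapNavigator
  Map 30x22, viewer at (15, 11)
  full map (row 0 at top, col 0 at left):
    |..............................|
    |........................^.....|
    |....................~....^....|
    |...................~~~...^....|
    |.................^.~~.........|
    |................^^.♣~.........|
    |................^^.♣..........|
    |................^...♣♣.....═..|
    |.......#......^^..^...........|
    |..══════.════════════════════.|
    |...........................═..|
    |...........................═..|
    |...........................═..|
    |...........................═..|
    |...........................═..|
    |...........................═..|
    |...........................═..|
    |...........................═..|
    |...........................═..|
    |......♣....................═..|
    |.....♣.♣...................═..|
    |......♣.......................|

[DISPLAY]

                                                  
   ┏━━━━━━━━━━━━━━━━━━━━━┏━━━━━━━━━━━━━━━━━━━━━━━━
   ┃ Terminal            ┃ MapNavigator           
   ┠─────────────────────┠────────────────────────
   ┃$ python -c "print(2 ┃    ...................~
   ┃4                    ┃    .................^.~
   ┃$ cat data.txt       ┃    ................^^.♣
   ┃key0 = value25       ┃    ................^^.♣
   ┃key1 = value51       ┃    ................^...
   ┃key2 = value61       ┃    .......#......^^..^.
   ┃key3 = value85       ┃    ..══════.═══════════
   ┃key4 = value58       ┃    ....................
   ┃key5 = value35       ┃    ...............@....
   ┃key6 = value56       ┃    ....................
   ┃$ █                  ┃    ....................
   ┃                     ┃    ....................
   ┃                     ┃    ....................
   ┃                     ┃    ....................
   ┃                     ┃    ....................
   ┗━━━━━━━━━━━━━━━━━━━━━┃    ....................
         ┃               ┗━━━━━━━━━━━━━━━━━━━━━━━━
         ┃                     ##┃                
         ┗━━━━━━━━━━━━━━━━━━━━━━━┛                
                                                  


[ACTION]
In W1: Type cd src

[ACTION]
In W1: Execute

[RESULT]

                                                  
   ┏━━━━━━━━━━━━━━━━━━━━━┏━━━━━━━━━━━━━━━━━━━━━━━━
   ┃ Terminal            ┃ MapNavigator           
   ┠─────────────────────┠────────────────────────
   ┃$ python -c "print(2 ┃    ...................~
   ┃4                    ┃    .................^.~
   ┃$ cat data.txt       ┃    ................^^.♣
   ┃key0 = value25       ┃    ................^^.♣
   ┃key1 = value51       ┃    ................^...
   ┃key2 = value61       ┃    .......#......^^..^.
   ┃key3 = value85       ┃    ..══════.═══════════
   ┃key4 = value58       ┃    ....................
   ┃key5 = value35       ┃    ...............@....
   ┃key6 = value56       ┃    ....................
   ┃$ cd src             ┃    ....................
   ┃                     ┃    ....................
   ┃$ █                  ┃    ....................
   ┃                     ┃    ....................
   ┃                     ┃    ....................
   ┗━━━━━━━━━━━━━━━━━━━━━┃    ....................
         ┃               ┗━━━━━━━━━━━━━━━━━━━━━━━━
         ┃                     ##┃                
         ┗━━━━━━━━━━━━━━━━━━━━━━━┛                
                                                  
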